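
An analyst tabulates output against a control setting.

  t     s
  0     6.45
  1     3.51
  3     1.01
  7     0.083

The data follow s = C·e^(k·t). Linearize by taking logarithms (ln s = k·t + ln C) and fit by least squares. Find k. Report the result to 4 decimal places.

Let Y = ln s. Fitting Y = k·t + ln C by least squares:
AᵀA = [[59.0000, 11.0000]; [11.0000, 4]], rhs = [-16.1369, 0.6407]ᵀ  (here Σt = 11.0000, Σ(t)² = 59.0000, Σln s = 0.6407, Σt·ln s = -16.1369).
Solving (det = 115.0000): k = -0.62257, ln C = 1.87226.

k = -0.6226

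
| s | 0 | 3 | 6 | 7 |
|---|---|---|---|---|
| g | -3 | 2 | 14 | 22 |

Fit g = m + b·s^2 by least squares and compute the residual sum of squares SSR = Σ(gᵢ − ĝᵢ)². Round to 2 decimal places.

SSR = 1.47

The normal system MᵀM·[m, b]ᵀ = Mᵀg is [[4, 94]; [94, 3778]]·[m, b]ᵀ = [35, 1600]ᵀ.
det = 4·3778 − 94² = 6276.
m = (35·3778 − 94·1600)/6276 = -9085/3138; b = (4·1600 − 94·35)/6276 = 1555/3138.
Residuals: -329/3138, 683/1569, -2963/3138, 321/523; SSR = 4609/3138.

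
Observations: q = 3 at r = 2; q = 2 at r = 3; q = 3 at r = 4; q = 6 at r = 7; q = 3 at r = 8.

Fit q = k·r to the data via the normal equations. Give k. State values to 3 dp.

Sums needed: Σr·r = 142.
Right-hand side: Σr·q = 90.
Hence k = 90 / 142 ≈ 0.633803.

k = 0.634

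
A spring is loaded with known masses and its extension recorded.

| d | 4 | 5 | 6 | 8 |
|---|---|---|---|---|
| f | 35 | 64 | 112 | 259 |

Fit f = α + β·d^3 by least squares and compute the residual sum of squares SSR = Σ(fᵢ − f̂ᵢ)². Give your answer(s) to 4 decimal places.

SSR = 3.0143

Normal-equation sums: Σ1 = 4, Σd^3 = 917, Σd^3·d^3 = 328521.
For Xᵀf: Σf = 470, Σd^3·f = 167040.
Normal equations: [[4, 917]; [917, 328521]]·[α, β]ᵀ = [470, 167040]ᵀ.
Eliminating β: 328521·(row 1) − 917·(row 2) gives 473195·α = 328521·470 − 917·167040 = 1229190, so α = 245838/94639.
Then β = (167040 − 917·(245838/94639))/328521 = 47434/94639.
Residuals: 30751/94639, -118192/94639, 107986/94639, -20545/94639; SSR = 285274/94639.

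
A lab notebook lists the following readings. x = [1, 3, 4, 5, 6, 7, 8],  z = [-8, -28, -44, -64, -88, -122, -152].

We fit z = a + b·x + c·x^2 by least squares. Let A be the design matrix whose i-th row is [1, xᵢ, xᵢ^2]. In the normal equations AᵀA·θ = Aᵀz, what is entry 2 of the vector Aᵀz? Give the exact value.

-3186

Entry 2 ↔ basis x, so (Aᵀz)_{2} = Σᵢ (x)·zᵢ = (1)·(-8) + (3)·(-28) + (4)·(-44) + (5)·(-64) + (6)·(-88) + (7)·(-122) + (8)·(-152) = -3186.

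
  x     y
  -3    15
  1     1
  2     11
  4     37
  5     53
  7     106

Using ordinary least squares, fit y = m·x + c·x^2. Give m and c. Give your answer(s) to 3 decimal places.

m = 0.939, c = 2.014

Compute the Gram sums: Σx·x = 104, Σx·x^2 = 514, Σx^2·x^2 = 3380.
Right-hand side: Σx·y = 1133, Σx^2·y = 7291.
Δ = 104·3380 − 514² = 87324.
m = (1133·3380 − 514·7291)/87324 = 719/766; c = (104·7291 − 514·1133)/87324 = 1543/766.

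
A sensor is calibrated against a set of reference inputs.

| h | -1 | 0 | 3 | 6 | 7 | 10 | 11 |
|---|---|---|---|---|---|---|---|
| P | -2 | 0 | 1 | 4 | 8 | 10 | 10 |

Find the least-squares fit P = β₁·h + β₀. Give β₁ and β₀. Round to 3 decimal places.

Entries of AᵀA: Σh·h = 316, Σh = 36, Σ1 = 7.
Moment sums: Σh·P = 295, ΣP = 31.
Determinant 316·7 − 36² = 916.
β₁ = (295·7 − 36·31)/916 = 949/916; β₀ = (316·31 − 36·295)/916 = -206/229.

β₁ = 1.036, β₀ = -0.900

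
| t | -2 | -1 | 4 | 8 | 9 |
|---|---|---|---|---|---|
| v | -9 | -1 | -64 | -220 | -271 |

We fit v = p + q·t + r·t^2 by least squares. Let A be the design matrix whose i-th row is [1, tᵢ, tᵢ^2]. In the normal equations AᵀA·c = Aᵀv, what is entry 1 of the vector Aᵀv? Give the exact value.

-565

Entry 1 ↔ basis 1, so (Aᵀv)_{1} = Σᵢ vᵢ = (1)·(-9) + (1)·(-1) + (1)·(-64) + (1)·(-220) + (1)·(-271) = -565.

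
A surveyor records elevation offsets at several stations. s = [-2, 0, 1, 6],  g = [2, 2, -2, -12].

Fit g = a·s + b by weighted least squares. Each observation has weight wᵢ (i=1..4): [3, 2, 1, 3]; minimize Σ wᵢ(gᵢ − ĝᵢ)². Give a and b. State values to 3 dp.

Sums needed: Σwᵢ·s·s = 121, Σwᵢ·s = 13, Σwᵢ·1 = 9.
Moment sums: Σwᵢ·s·g = -230, Σwᵢ·g = -28.
So XᵀWX·[a, b]ᵀ = XᵀWg: [[121, 13]; [13, 9]]·[a, b]ᵀ = [-230, -28]ᵀ.
Δ = 121·9 − 13² = 920.
a = ((-230)·9 − 13·(-28))/920 = -853/460; b = (121·(-28) − 13·(-230))/920 = -199/460.

a = -1.854, b = -0.433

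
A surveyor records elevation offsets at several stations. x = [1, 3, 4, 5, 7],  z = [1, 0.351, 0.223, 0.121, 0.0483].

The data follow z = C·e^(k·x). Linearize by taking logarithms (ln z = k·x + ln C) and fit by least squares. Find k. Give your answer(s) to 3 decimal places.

With ln zᵢ as the transformed response and xᵢ as the regressor:
Σx = 20.0000, Σ(x)² = 100.0000, Σln z = -7.6898, Σx·ln z = -40.9153.
Normal system: [[100.0000, 20.0000]; [20.0000, 5]]·[k, ln C]ᵀ = [-40.9153, -7.6898]ᵀ.
Solving (det = 100.0000): k = -0.50780, ln C = 0.49323.

k = -0.508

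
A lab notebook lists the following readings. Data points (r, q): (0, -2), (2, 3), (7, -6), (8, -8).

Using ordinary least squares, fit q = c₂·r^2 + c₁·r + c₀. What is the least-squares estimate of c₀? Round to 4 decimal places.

c₀ = -1.5967

The normal equations are: 6513·c₂ + 863·c₁ + 117·c₀ = -794;  863·c₂ + 117·c₁ + 17·c₀ = -100;  117·c₂ + 17·c₁ + 4·c₀ = -13.
(Σr^2·r^2 = 6513, Σr^2·r = 863, Σr^2 = 117, Σr·r = 117, Σr = 17, Σ1 = 4, Σr^2·q = -794, Σr·q = -100, Σq = -13.)
Solving the 3×3 system (Gaussian elimination) gives c₂ = -1074/2269, c₁ = 6509/2269, c₀ = -3623/2269.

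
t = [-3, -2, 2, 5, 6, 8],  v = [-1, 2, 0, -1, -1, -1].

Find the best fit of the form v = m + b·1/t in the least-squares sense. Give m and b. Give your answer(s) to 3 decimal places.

AᵀA·[m, b]ᵀ = Aᵀv reads: 6·m + (19/120)·b = -2;  (19/120)·m + (10001/14400)·b = -139/120.
det = 6·(10001/14400) − (19/120)² = 11929/2880.
m = ((-2)·(10001/14400) − (19/120)·(-139/120))/(11929/2880) = -17361/59645; b = (6·(-139/120) − (19/120)·(-2))/(11929/2880) = -19104/11929.

m = -0.291, b = -1.601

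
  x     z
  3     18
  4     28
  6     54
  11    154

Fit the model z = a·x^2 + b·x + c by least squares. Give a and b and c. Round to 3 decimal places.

Normal-equation sums: Σx^2·x^2 = 16274, Σx^2·x = 1638, Σx^2 = 182, Σx·x = 182, Σx = 24, Σ1 = 4.
Right-hand side: Σx^2·z = 21188, Σx·z = 2184, Σz = 254.
MᵀM·[a, b, c]ᵀ = Mᵀz becomes [[16274, 1638, 182]; [1638, 182, 24]; [182, 24, 4]]·[a, b, c]ᵀ = [21188, 2184, 254]ᵀ.
Row-reducing yields a = 1, b = 3, c = 0.

a = 1.000, b = 3.000, c = 0.000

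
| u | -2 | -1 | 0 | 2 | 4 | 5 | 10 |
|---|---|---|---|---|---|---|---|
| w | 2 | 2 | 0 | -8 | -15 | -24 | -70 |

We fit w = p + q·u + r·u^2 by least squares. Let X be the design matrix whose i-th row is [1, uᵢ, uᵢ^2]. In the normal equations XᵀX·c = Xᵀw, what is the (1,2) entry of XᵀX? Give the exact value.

18

Row 1 ↔ basis 1, column 2 ↔ basis u, so (XᵀX)_{1,2} = Σᵢ u = (1)·(-2) + (1)·(-1) + (1)·(0) + (1)·(2) + (1)·(4) + (1)·(5) + (1)·(10) = 18.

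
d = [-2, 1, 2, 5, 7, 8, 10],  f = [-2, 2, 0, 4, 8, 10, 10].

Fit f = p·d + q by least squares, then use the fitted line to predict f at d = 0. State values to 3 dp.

f̂ = -0.284

The normal system MᵀM·[p, q]ᵀ = Mᵀf is [[247, 31]; [31, 7]]·[p, q]ᵀ = [262, 32]ᵀ.
Determinant 247·7 − 31² = 768.
p = (262·7 − 31·32)/768 = 421/384; q = (247·32 − 31·262)/768 = -109/384.
At d = 0: f̂ = (421/384)·(0) + (-109/384)·(1) = -109/384.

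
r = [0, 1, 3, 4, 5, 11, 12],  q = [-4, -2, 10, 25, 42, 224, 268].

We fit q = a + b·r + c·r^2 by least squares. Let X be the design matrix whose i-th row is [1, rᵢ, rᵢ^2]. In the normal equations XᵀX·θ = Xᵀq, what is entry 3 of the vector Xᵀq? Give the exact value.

67234

Entry 3 ↔ basis r^2, so (Xᵀq)_{3} = Σᵢ (r^2)·qᵢ = (0)·(-4) + (1)·(-2) + (9)·(10) + (16)·(25) + (25)·(42) + (121)·(224) + (144)·(268) = 67234.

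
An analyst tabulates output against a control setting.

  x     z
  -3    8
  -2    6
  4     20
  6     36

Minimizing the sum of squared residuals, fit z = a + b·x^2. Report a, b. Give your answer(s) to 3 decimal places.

a = 1.750, b = 0.969

Compute the Gram sums: Σ1 = 4, Σx^2 = 65, Σx^2·x^2 = 1649.
Moment sums: Σz = 70, Σx^2·z = 1712.
Normal equations: [[4, 65]; [65, 1649]]·[a, b]ᵀ = [70, 1712]ᵀ.
det = 4·1649 − 65² = 2371.
a = (70·1649 − 65·1712)/2371 = 4150/2371; b = (4·1712 − 65·70)/2371 = 2298/2371.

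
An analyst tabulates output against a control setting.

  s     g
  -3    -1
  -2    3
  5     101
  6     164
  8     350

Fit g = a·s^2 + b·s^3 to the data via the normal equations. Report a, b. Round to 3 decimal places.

a = 1.573, b = 0.489

Forming MᵀM = [[6114, 43394]; [43394, 325218]] and Mᵀg = [30832, 227252]ᵀ gives MᵀM·[a, b]ᵀ = Mᵀg.
det = 6114·325218 − 43394² = 105343616.
a = (30832·325218 − 43394·227252)/105343616 = 20718511/13167952; b = (6114·227252 − 43394·30832)/105343616 = 6436865/13167952.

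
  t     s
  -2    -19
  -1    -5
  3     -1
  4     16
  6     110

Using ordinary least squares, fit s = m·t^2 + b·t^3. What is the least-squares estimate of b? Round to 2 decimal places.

b = 1.02

Compute the Gram sums: Σt^2·t^2 = 1650, Σt^2·t^3 = 9010, Σt^3·t^3 = 51546.
Moment sums: Σt^2·s = 4126, Σt^3·s = 24914.
So MᵀM·[m, b]ᵀ = Mᵀs: [[1650, 9010]; [9010, 51546]]·[m, b]ᵀ = [4126, 24914]ᵀ.
det = 1650·51546 − 9010² = 3870800.
m = (4126·51546 − 9010·24914)/3870800 = -1474543/483850; b = (1650·24914 − 9010·4126)/3870800 = 98321/96770.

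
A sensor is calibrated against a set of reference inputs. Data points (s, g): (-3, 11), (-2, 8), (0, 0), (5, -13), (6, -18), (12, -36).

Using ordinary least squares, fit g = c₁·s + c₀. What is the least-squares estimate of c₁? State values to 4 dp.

c₁ = -3.1098

Forming XᵀX = [[218, 18]; [18, 6]] and Xᵀg = [-654, -48]ᵀ gives XᵀX·[c₁, c₀]ᵀ = Xᵀg.
Eliminating c₀: 6·(row 1) − 18·(row 2) gives 984·c₁ = 6·(-654) − 18·(-48) = -3060, so c₁ = -255/82.
Then c₀ = ((-48) − 18·(-255/82))/6 = 109/82.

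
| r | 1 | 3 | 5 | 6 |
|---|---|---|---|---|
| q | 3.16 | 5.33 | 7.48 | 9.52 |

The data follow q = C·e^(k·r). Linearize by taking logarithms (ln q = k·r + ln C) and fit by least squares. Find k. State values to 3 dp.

Linearized form: ln q = k·r + ln C. From the 4 transformed points,
Σr = 15.0000, Σ(r)² = 71.0000, Σln q = 7.0896, Σr·ln q = 29.7522.
Normal system: [[71.0000, 15.0000]; [15.0000, 4]]·[k, ln C]ᵀ = [29.7522, 7.0896]ᵀ.
Solving (det = 59.0000): k = 0.21467, ln C = 0.96739.

k = 0.215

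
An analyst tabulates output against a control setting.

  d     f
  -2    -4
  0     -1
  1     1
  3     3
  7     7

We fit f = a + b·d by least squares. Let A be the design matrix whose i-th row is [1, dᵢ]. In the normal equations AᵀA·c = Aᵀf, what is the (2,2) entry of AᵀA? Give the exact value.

63

Row 2 ↔ basis d, column 2 ↔ basis d, so (AᵀA)_{2,2} = Σᵢ (d)·(d) = (-2)·(-2) + (0)·(0) + (1)·(1) + (3)·(3) + (7)·(7) = 63.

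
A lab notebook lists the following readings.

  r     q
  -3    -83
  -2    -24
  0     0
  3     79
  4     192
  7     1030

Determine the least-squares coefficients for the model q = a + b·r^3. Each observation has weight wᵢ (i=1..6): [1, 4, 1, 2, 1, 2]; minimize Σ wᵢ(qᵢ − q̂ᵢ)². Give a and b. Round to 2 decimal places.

a = -0.68, b = 3.00

Sums needed: Σwᵢ·1 = 11, Σwᵢ·r^3 = 745, Σwᵢ·r^3·r^3 = 241837.
Moment sums: Σwᵢ·q = 2231, Σwᵢ·r^3·q = 726143.
MᵀWM·[a, b]ᵀ = MᵀWq becomes [[11, 745]; [745, 241837]]·[a, b]ᵀ = [2231, 726143]ᵀ.
Eliminating b: 241837·(row 1) − 745·(row 2) gives 2105182·a = 241837·2231 − 745·726143 = -1438188, so a = -719094/1052591.
Then b = (726143 − 745·(-719094/1052591))/241837 = 3162739/1052591.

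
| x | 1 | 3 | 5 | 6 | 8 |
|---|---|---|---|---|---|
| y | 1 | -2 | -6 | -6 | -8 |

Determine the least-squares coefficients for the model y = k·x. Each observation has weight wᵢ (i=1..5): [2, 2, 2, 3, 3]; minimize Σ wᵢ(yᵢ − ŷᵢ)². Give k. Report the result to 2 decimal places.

k = -1.00

Compute the Gram sums: Σwᵢ·x·x = 370.
For MᵀWy: Σwᵢ·x·y = -370.
MᵀWM·[k]ᵀ = MᵀWy becomes [[370]]·[k]ᵀ = [-370]ᵀ.
k = (-370)/370 = -1.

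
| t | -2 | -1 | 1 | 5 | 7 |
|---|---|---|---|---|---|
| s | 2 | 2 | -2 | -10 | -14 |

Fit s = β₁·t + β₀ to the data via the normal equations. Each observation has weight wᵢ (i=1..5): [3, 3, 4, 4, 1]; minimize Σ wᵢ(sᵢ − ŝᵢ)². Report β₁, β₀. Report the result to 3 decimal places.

Setting ∂/∂β₁ … = 0 gives: 168·β₁ + 22·β₀ = -324;  22·β₁ + 15·β₀ = -50.
Δ = 168·15 − 22² = 2036.
β₁ = ((-324)·15 − 22·(-50))/2036 = -940/509; β₀ = (168·(-50) − 22·(-324))/2036 = -318/509.

β₁ = -1.847, β₀ = -0.625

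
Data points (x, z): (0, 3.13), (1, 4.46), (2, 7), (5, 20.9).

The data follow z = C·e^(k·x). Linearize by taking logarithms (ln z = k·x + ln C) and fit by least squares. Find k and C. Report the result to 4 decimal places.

k = 0.3816, C = 3.1340

With ln zᵢ as the transformed response and xᵢ as the regressor:
Σx = 8.0000, Σ(x)² = 30.0000, Σln z = 7.6218, Σx·ln z = 20.5857.
Equations: 30.0000·k + 8.0000·ln C = 20.5857;  8.0000·k + 4·ln C = 7.6218.
Slope k = (n·Σx·ln z − Σx·Σln z)/(n·Σ(x)² − (Σx)²) = (4·20.5857 − 8.0000·7.6218)/56.0000 = 0.38157; ln C = (Σln z − k·Σx)/n = 1.14231, so C = exp(1.14231) = 3.13401.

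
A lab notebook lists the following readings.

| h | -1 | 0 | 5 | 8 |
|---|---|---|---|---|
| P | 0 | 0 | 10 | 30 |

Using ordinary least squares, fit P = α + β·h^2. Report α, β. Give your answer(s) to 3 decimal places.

α = -0.595, β = 0.471

Forming AᵀA = [[4, 90]; [90, 4722]] and AᵀP = [40, 2170]ᵀ gives AᵀA·[α, β]ᵀ = AᵀP.
Determinant 4·4722 − 90² = 10788.
α = (40·4722 − 90·2170)/10788 = -535/899; β = (4·2170 − 90·40)/10788 = 1270/2697.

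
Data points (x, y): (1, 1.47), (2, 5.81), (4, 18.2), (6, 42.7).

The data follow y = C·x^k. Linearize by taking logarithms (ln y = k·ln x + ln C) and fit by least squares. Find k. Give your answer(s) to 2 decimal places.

k = 1.85

Let Y = ln y. Fitting Y = k·ln x + ln C by least squares:
Σln x = 3.8712, Σ(ln x)² = 5.6127, Σln y = 8.8005, Σln x·ln y = 11.9685.
Equations: 5.6127·k + 3.8712·ln C = 11.9685;  3.8712·k + 4·ln C = 8.8005.
Solving (det = 7.4645): k = 1.84951, ln C = 0.41016.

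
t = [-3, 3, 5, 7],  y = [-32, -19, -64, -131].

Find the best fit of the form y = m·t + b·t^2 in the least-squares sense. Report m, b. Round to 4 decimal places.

m = 1.9991, b = -2.9528

XᵀX·[m, b]ᵀ = Xᵀy reads: 92·m + 468·b = -1198;  468·m + 3188·b = -8478.
det = 92·3188 − 468² = 74272.
m = ((-1198)·3188 − 468·(-8478))/74272 = 4640/2321; b = (92·(-8478) − 468·(-1198))/74272 = -13707/4642.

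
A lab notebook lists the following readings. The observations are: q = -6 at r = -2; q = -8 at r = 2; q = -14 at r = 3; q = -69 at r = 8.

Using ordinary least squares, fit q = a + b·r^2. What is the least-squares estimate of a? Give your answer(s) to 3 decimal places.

Forming XᵀX = [[4, 81]; [81, 4209]] and Xᵀq = [-97, -4598]ᵀ gives XᵀX·[a, b]ᵀ = Xᵀq.
Eliminating b: 4209·(row 1) − 81·(row 2) gives 10275·a = 4209·(-97) − 81·(-4598) = -35835, so a = -2389/685.
Then b = ((-4598) − 81·(-2389/685))/4209 = -2107/2055.

a = -3.488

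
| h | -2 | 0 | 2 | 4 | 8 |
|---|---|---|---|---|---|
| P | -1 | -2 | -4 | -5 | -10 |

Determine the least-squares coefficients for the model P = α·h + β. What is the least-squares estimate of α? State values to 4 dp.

α = -0.8986

The normal system AᵀA·[α, β]ᵀ = AᵀP is [[88, 12]; [12, 5]]·[α, β]ᵀ = [-106, -22]ᵀ.
Determinant 88·5 − 12² = 296.
α = ((-106)·5 − 12·(-22))/296 = -133/148; β = (88·(-22) − 12·(-106))/296 = -83/37.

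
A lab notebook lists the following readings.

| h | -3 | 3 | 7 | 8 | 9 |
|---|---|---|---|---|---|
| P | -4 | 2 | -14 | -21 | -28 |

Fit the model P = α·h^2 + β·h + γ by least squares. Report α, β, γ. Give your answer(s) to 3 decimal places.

α = -0.502, β = 0.993, γ = 3.502

From the data, Σh^2·h^2 = 13220, Σh^2·h = 1584, Σh^2 = 212, Σh·h = 212, Σh = 24, Σ1 = 5.
And Σh^2·P = -4316, Σh·P = -500, ΣP = -65.
AᵀA·[α, β, γ]ᵀ = AᵀP becomes [[13220, 1584, 212]; [1584, 212, 24]; [212, 24, 5]]·[α, β, γ]ᵀ = [-4316, -500, -65]ᵀ.
Solving the 3×3 system (Gaussian elimination) gives α = -4638/9247, β = 9179/9247, γ = 32381/9247.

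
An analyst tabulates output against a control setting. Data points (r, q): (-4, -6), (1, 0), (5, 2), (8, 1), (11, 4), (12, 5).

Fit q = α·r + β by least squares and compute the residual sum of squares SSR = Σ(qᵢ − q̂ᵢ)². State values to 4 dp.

With design matrix A, AᵀA = [[371, 33]; [33, 6]] and Aᵀq = [146, 6]ᵀ.
Eliminating β: 6·(row 1) − 33·(row 2) gives 1137·α = 6·146 − 33·6 = 678, so α = 226/379.
Then β = (6 − 33·(226/379))/6 = -864/379.
Residuals: -506/379, 638/379, 492/379, -565/379, -106/379, 47/379; SSR = 3266/379.

SSR = 8.6174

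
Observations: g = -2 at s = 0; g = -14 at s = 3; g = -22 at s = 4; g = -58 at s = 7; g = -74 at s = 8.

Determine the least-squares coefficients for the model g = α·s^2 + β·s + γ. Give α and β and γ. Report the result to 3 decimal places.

α = -1.000, β = -1.000, γ = -2.000

The normal equations are: 6834·α + 946·β + 138·γ = -8056;  946·α + 138·β + 22·γ = -1128;  138·α + 22·β + 5·γ = -170.
Inverting the 3×3 Gram matrix, [α, β, γ]ᵀ = [-1, -1, -2]ᵀ.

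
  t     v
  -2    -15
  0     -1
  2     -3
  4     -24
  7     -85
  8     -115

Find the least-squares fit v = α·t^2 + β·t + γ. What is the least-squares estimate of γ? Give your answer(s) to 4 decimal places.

γ = -0.7310

Forming XᵀX = [[6785, 919, 137]; [919, 137, 19]; [137, 19, 6]] and Xᵀv = [-11981, -1587, -243]ᵀ gives XᵀX·[α, β, γ]ᵀ = Xᵀv.
Solving the 3×3 system (Gaussian elimination) gives α = -14641/6837, β = 19706/6837, γ = -1666/2279.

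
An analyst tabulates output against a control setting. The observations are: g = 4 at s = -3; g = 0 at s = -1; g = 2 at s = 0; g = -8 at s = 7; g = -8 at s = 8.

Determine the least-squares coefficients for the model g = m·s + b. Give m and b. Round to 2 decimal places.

m = -1.11, b = 0.45

Normal-equation sums: Σs·s = 123, Σs = 11, Σ1 = 5.
Right-hand side: Σs·g = -132, Σg = -10.
det = 123·5 − 11² = 494.
m = ((-132)·5 − 11·(-10))/494 = -275/247; b = (123·(-10) − 11·(-132))/494 = 111/247.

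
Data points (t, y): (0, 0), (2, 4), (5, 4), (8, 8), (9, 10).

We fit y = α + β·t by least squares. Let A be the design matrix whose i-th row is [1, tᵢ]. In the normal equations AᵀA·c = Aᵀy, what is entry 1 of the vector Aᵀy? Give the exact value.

Entry 1 ↔ basis 1, so (Aᵀy)_{1} = Σᵢ yᵢ = (1)·(0) + (1)·(4) + (1)·(4) + (1)·(8) + (1)·(10) = 26.

26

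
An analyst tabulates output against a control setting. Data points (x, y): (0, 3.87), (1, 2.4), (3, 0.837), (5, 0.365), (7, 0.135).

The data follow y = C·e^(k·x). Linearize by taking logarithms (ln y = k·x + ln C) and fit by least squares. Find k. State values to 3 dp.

Let Y = ln y. Fitting Y = k·x + ln C by least squares:
Σx = 16.0000, Σ(x)² = 84.0000, Σln y = -0.9595, Σx·ln y = -18.7150.
Normal system: [[84.0000, 16.0000]; [16.0000, 5]]·[k, ln C]ᵀ = [-18.7150, -0.9595]ᵀ.
Solving (det = 164.0000): k = -0.47696, ln C = 1.33438.

k = -0.477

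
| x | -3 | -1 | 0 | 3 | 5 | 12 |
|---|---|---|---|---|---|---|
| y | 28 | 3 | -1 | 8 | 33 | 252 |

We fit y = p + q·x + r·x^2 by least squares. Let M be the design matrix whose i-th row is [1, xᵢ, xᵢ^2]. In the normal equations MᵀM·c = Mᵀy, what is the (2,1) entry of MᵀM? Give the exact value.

Row 2 ↔ basis x, column 1 ↔ basis 1, so (MᵀM)_{2,1} = Σᵢ x = (-3)·(1) + (-1)·(1) + (0)·(1) + (3)·(1) + (5)·(1) + (12)·(1) = 16.

16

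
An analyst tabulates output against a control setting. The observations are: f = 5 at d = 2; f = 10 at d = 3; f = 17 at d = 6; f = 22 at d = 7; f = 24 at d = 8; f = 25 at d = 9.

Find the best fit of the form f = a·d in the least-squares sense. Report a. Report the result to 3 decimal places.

Normal-equation sums: Σd·d = 243.
Right-hand side: Σd·f = 713.
a = 713/243 = 2.93416.

a = 2.934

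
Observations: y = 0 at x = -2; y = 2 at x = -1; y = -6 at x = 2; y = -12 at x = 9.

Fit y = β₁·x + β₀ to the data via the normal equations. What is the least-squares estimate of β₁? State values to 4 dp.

The normal equations are: 90·β₁ + 8·β₀ = -122;  8·β₁ + 4·β₀ = -16.
Eliminating β₀: 4·(row 1) − 8·(row 2) gives 296·β₁ = 4·(-122) − 8·(-16) = -360, so β₁ = -45/37.
Then β₀ = ((-16) − 8·(-45/37))/4 = -58/37.

β₁ = -1.2162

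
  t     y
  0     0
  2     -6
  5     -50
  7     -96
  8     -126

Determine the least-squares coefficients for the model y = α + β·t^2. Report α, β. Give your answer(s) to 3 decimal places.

Compute the Gram sums: Σ1 = 5, Σt^2 = 142, Σt^2·t^2 = 7138.
Right-hand side: Σy = -278, Σt^2·y = -14042.
Δ = 5·7138 − 142² = 15526.
α = ((-278)·7138 − 142·(-14042))/15526 = 4800/7763; β = (5·(-14042) − 142·(-278))/15526 = -15367/7763.

α = 0.618, β = -1.980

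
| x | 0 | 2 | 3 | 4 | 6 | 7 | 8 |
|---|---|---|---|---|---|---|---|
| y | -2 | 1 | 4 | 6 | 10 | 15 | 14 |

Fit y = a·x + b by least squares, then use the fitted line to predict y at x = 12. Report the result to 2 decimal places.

ŷ = 23.91

Setting ∂/∂a … = 0 gives: 178·a + 30·b = 315;  30·a + 7·b = 48.
(Σx·x = 178, Σx = 30, Σ1 = 7, Σx·y = 315, Σy = 48.)
det = 178·7 − 30² = 346.
a = (315·7 − 30·48)/346 = 765/346; b = (178·48 − 30·315)/346 = -453/173.
At x = 12: ŷ = (765/346)·(12) + (-453/173)·(1) = 4137/173.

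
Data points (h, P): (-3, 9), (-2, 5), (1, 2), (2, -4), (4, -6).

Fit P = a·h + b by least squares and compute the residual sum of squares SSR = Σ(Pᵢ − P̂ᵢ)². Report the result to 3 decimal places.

From the data, Σh·h = 34, Σh = 2, Σ1 = 5.
Moment sums: Σh·P = -67, ΣP = 6.
Eliminating b: 5·(row 1) − 2·(row 2) gives 166·a = 5·(-67) − 2·6 = -347, so a = -347/166.
Then b = (6 − 2·(-347/166))/5 = 169/83.
Residuals: 115/166, -101/83, 341/166, -154/83, 27/83; SSR = 1615/166.

SSR = 9.729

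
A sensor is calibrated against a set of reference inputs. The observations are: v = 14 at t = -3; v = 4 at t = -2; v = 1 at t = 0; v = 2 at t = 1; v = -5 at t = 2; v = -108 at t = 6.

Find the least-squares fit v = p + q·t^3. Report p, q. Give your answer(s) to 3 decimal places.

p = 0.587, q = -0.503

Compute the Gram sums: Σ1 = 6, Σt^3 = 190, Σt^3·t^3 = 47514.
For Xᵀv: Σv = -92, Σt^3·v = -23776.
Eliminating q: 47514·(row 1) − 190·(row 2) gives 248984·p = 47514·(-92) − 190·(-23776) = 146152, so p = 18269/31123.
Then q = ((-23776) − 190·(18269/31123))/47514 = -15647/31123.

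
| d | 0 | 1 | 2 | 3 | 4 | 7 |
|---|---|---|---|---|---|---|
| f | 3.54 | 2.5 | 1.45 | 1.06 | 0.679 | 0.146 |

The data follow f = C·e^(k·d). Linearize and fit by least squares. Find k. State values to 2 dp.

k = -0.46

Taking logs, ln f = k·d + ln C, so regress ln f on d.
AᵀA = [[79.0000, 17.0000]; [17.0000, 6]], rhs = [-13.1834, 0.2990]ᵀ  (here Σd = 17.0000, Σ(d)² = 79.0000, Σln f = 0.2990, Σd·ln f = -13.1834).
Δ = 79.0000·6 − (17.0000)² = 185.0000; k = (-13.1834·6 − 17.0000·0.2990)/185.0000 = -0.45504, ln C = (79.0000·0.2990 − 17.0000·-13.1834)/185.0000 = 1.33911.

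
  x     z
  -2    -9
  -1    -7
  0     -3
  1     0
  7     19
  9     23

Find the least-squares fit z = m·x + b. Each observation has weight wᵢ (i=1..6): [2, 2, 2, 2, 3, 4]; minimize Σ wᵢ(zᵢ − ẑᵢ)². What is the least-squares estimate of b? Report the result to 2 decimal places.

Normal-equation sums: Σwᵢ·x·x = 483, Σwᵢ·x = 53, Σwᵢ·1 = 15.
And Σwᵢ·x·z = 1277, Σwᵢ·z = 111.
So AᵀWA·[m, b]ᵀ = AᵀWz: [[483, 53]; [53, 15]]·[m, b]ᵀ = [1277, 111]ᵀ.
Determinant 483·15 − 53² = 4436.
m = (1277·15 − 53·111)/4436 = 3318/1109; b = (483·111 − 53·1277)/4436 = -3517/1109.

b = -3.17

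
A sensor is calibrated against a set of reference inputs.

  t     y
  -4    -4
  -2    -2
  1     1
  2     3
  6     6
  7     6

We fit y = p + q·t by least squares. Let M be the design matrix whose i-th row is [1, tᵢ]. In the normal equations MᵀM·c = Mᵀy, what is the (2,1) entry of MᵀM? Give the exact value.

Row 2 ↔ basis t, column 1 ↔ basis 1, so (MᵀM)_{2,1} = Σᵢ t = (-4)·(1) + (-2)·(1) + (1)·(1) + (2)·(1) + (6)·(1) + (7)·(1) = 10.

10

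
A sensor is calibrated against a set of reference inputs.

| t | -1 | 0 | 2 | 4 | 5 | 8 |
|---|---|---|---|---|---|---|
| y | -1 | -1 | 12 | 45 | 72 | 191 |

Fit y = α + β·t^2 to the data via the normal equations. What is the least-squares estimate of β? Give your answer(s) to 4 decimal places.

β = 3.0097

Sums needed: Σ1 = 6, Σt^2 = 110, Σt^2·t^2 = 4994.
And Σy = 318, Σt^2·y = 14791.
Eliminating β: 4994·(row 1) − 110·(row 2) gives 17864·α = 4994·318 − 110·14791 = -38918, so α = -61/28.
Then β = (14791 − 110·(-61/28))/4994 = 927/308.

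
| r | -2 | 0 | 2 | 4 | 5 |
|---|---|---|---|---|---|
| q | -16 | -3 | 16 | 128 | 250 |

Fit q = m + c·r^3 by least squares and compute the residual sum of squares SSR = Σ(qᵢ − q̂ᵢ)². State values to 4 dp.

SSR = 6.1878

From the data, Σ1 = 5, Σr^3 = 189, Σr^3·r^3 = 19849.
For Mᵀq: Σq = 375, Σr^3·q = 39698.
Normal equations: [[5, 189]; [189, 19849]]·[m, c]ᵀ = [375, 39698]ᵀ.
Determinant 5·19849 − 189² = 63524.
m = (375·19849 − 189·39698)/63524 = -59547/63524; c = (5·39698 − 189·375)/63524 = 127615/63524.
Residuals: 64083/63524, -131025/63524, 55011/63524, 23259/63524, -2832/15881; SSR = 393075/63524.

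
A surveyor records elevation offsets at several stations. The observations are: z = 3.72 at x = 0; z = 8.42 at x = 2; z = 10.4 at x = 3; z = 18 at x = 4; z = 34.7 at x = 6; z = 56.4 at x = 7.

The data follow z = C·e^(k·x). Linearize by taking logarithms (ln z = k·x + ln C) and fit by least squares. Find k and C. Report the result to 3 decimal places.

Taking logs, ln z = k·x + ln C, so regress ln z on x.
XᵀX = [[114.0000, 22.0000]; [22.0000, 6]], rhs = [72.3558, 16.2557]ᵀ  (here Σx = 22.0000, Σ(x)² = 114.0000, Σln z = 16.2557, Σx·ln z = 72.3558).
Slope k = (n·Σx·ln z − Σx·Σln z)/(n·Σ(x)² − (Σx)²) = (6·72.3558 − 22.0000·16.2557)/200.0000 = 0.38255; ln C = (Σln z − k·Σx)/n = 1.30662, so C = exp(1.30662) = 3.69366.

k = 0.383, C = 3.694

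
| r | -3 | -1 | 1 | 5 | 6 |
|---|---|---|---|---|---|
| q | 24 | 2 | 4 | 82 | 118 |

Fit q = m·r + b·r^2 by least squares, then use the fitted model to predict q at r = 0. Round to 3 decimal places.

Compute the Gram sums: Σr·r = 72, Σr·r^2 = 314, Σr^2·r^2 = 2004.
Moment sums: Σr·q = 1048, Σr^2·q = 6520.
MᵀM·[m, b]ᵀ = Mᵀq becomes [[72, 314]; [314, 2004]]·[m, b]ᵀ = [1048, 6520]ᵀ.
Eliminating b: 2004·(row 1) − 314·(row 2) gives 45692·m = 2004·1048 − 314·6520 = 52912, so m = 13228/11423.
Then b = (6520 − 314·(13228/11423))/2004 = 35092/11423.
At r = 0: q̂ = (13228/11423)·(0) + (35092/11423)·(0) = 0.

q̂ = 0.000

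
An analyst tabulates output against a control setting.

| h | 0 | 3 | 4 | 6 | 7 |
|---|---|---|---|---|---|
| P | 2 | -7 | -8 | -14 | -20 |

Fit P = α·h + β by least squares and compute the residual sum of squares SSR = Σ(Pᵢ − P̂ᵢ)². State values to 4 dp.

SSR = 7.1667

Normal-equation sums: Σh·h = 110, Σh = 20, Σ1 = 5.
And Σh·P = -277, ΣP = -47.
So AᵀA·[α, β]ᵀ = AᵀP: [[110, 20]; [20, 5]]·[α, β]ᵀ = [-277, -47]ᵀ.
Determinant 110·5 − 20² = 150.
α = ((-277)·5 − 20·(-47))/150 = -89/30; β = (110·(-47) − 20·(-277))/150 = 37/15.
Residuals: -7/15, -17/30, 7/5, 4/3, -17/10; SSR = 43/6.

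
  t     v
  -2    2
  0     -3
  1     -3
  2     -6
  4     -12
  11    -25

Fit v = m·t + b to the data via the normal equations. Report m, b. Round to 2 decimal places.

Entries of AᵀA: Σt·t = 146, Σt = 16, Σ1 = 6.
And Σt·v = -342, Σv = -47.
Normal equations: [[146, 16]; [16, 6]]·[m, b]ᵀ = [-342, -47]ᵀ.
Eliminating b: 6·(row 1) − 16·(row 2) gives 620·m = 6·(-342) − 16·(-47) = -1300, so m = -65/31.
Then b = ((-47) − 16·(-65/31))/6 = -139/62.

m = -2.10, b = -2.24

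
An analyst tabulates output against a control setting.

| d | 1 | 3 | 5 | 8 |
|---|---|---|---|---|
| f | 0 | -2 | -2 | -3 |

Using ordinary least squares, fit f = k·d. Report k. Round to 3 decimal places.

Compute the Gram sums: Σd·d = 99.
And Σd·f = -40.
So AᵀA·[k]ᵀ = Aᵀf: [[99]]·[k]ᵀ = [-40]ᵀ.
k = (-40)/99 = -0.40404.

k = -0.404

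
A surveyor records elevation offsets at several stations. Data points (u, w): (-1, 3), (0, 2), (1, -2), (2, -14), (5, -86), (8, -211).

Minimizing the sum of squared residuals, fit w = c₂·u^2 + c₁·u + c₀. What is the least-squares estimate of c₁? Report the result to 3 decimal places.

c₁ = -2.664

Entries of AᵀA: Σu^2·u^2 = 4739, Σu^2·u = 645, Σu^2 = 95, Σu·u = 95, Σu = 15, Σ1 = 6.
Moment sums: Σu^2·w = -15709, Σu·w = -2151, Σw = -308.
Normal equations: [[4739, 645, 95]; [645, 95, 15]; [95, 15, 6]]·[c₂, c₁, c₀]ᵀ = [-15709, -2151, -308]ᵀ.
Inverting the 3×3 Gram matrix, [c₂, c₁, c₀]ᵀ = [-36061/11968, -159387/59840, 18151/5984]ᵀ.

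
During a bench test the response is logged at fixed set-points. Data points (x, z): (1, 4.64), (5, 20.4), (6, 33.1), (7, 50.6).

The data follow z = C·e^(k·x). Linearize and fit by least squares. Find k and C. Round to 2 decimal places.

Taking logs, ln z = k·x + ln C, so regress ln z on x.
Over the data: Σx = 19.0000, Σ(x)² = 111.0000, Σln z = 11.9737, Σx·ln z = 65.0772.
Normal system: [[111.0000, 19.0000]; [19.0000, 4]]·[k, ln C]ᵀ = [65.0772, 11.9737]ᵀ.
Slope k = (n·Σx·ln z − Σx·Σln z)/(n·Σ(x)² − (Σx)²) = (4·65.0772 − 19.0000·11.9737)/83.0000 = 0.39528; ln C = (Σln z − k·Σx)/n = 1.11586, so C = exp(1.11586) = 3.05221.

k = 0.40, C = 3.05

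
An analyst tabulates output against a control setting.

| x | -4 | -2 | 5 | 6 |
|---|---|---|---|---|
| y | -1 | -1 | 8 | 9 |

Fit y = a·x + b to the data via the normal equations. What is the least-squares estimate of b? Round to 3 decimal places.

b = 2.391

MᵀM·[a, b]ᵀ = Mᵀy reads: 81·a + 5·b = 100;  5·a + 4·b = 15.
(Σx·x = 81, Σx = 5, Σ1 = 4, Σx·y = 100, Σy = 15.)
Δ = 81·4 − 5² = 299.
a = (100·4 − 5·15)/299 = 25/23; b = (81·15 − 5·100)/299 = 55/23.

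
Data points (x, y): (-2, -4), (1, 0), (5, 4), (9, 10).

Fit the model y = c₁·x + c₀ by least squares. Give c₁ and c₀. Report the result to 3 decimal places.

From the data, Σx·x = 111, Σx = 13, Σ1 = 4.
Moment sums: Σx·y = 118, Σy = 10.
Normal equations: [[111, 13]; [13, 4]]·[c₁, c₀]ᵀ = [118, 10]ᵀ.
Eliminating c₀: 4·(row 1) − 13·(row 2) gives 275·c₁ = 4·118 − 13·10 = 342, so c₁ = 342/275.
Then c₀ = (10 − 13·(342/275))/4 = -424/275.

c₁ = 1.244, c₀ = -1.542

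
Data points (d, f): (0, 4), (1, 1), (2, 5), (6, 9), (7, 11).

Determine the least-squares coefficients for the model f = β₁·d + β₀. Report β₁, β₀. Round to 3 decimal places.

Entries of XᵀX: Σd·d = 90, Σd = 16, Σ1 = 5.
Moment sums: Σd·f = 142, Σf = 30.
Eliminating β₀: 5·(row 1) − 16·(row 2) gives 194·β₁ = 5·142 − 16·30 = 230, so β₁ = 115/97.
Then β₀ = (30 − 16·(115/97))/5 = 214/97.

β₁ = 1.186, β₀ = 2.206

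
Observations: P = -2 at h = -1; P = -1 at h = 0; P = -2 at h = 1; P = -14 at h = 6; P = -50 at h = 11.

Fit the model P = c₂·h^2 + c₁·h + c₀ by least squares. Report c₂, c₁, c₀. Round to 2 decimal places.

c₂ = -0.45, c₁ = 0.51, c₀ = -1.28

Normal-equation sums: Σh^2·h^2 = 15939, Σh^2·h = 1547, Σh^2 = 159, Σh·h = 159, Σh = 17, Σ1 = 5.
Moment sums: Σh^2·P = -6558, Σh·P = -634, ΣP = -69.
AᵀA·[c₂, c₁, c₀]ᵀ = AᵀP becomes [[15939, 1547, 159]; [1547, 159, 17]; [159, 17, 5]]·[c₂, c₁, c₀]ᵀ = [-6558, -634, -69]ᵀ.
Row-reducing yields c₂ = -99151/221246, c₁ = 112845/221246, c₀ = -141933/110623.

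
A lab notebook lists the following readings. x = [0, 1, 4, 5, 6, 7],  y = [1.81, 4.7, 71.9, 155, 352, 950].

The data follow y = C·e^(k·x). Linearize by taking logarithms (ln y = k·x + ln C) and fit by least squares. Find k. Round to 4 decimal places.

With ln yᵢ as the transformed response and xᵢ as the regressor:
Σx = 23.0000, Σ(x)² = 127.0000, Σln y = 24.1797, Σx·ln y = 127.0428.
Normal system: [[127.0000, 23.0000]; [23.0000, 6]]·[k, ln C]ᵀ = [127.0428, 24.1797]ᵀ.
Δ = 127.0000·6 − (23.0000)² = 233.0000; k = (127.0428·6 − 23.0000·24.1797)/233.0000 = 0.88465, ln C = (127.0000·24.1797 − 23.0000·127.0428)/233.0000 = 0.63878.

k = 0.8847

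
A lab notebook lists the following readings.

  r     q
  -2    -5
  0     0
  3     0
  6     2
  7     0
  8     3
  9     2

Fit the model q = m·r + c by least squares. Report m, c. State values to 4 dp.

Sums needed: Σr·r = 243, Σr = 31, Σ1 = 7.
Moment sums: Σr·q = 64, Σq = 2.
So AᵀA·[m, c]ᵀ = Aᵀq: [[243, 31]; [31, 7]]·[m, c]ᵀ = [64, 2]ᵀ.
Eliminating c: 7·(row 1) − 31·(row 2) gives 740·m = 7·64 − 31·2 = 386, so m = 193/370.
Then c = (2 − 31·(193/370))/7 = -749/370.

m = 0.5216, c = -2.0243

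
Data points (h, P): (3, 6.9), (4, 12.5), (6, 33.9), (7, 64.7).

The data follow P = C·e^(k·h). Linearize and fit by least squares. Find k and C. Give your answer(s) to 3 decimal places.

Linearized form: ln P = k·h + ln C. From the 4 transformed points,
Σh = 20.0000, Σ(h)² = 110.0000, Σln P = 12.1504, Σh·ln P = 66.2263.
Equations: 110.0000·k + 20.0000·ln C = 66.2263;  20.0000·k + 4·ln C = 12.1504.
Slope k = (n·Σh·ln P − Σh·Σln P)/(n·Σ(h)² − (Σh)²) = (4·66.2263 − 20.0000·12.1504)/40.0000 = 0.54742; ln C = (Σln P − k·Σh)/n = 0.30052, so C = exp(0.30052) = 1.35057.

k = 0.547, C = 1.351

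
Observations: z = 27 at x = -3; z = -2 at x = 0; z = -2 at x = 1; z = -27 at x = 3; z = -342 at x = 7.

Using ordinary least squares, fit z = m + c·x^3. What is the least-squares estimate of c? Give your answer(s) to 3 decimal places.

Entries of AᵀA: Σ1 = 5, Σx^3 = 344, Σx^3·x^3 = 119108.
For Aᵀz: Σz = -346, Σx^3·z = -118766.
AᵀA·[m, c]ᵀ = Aᵀz becomes [[5, 344]; [344, 119108]]·[m, c]ᵀ = [-346, -118766]ᵀ.
det = 5·119108 − 344² = 477204.
m = ((-346)·119108 − 344·(-118766))/477204 = -88966/119301; c = (5·(-118766) − 344·(-346))/477204 = -237403/238602.

c = -0.995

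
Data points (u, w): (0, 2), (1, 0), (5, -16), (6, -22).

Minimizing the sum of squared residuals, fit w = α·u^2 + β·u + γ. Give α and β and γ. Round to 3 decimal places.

From the data, Σu^2·u^2 = 1922, Σu^2·u = 342, Σu^2 = 62, Σu·u = 62, Σu = 12, Σ1 = 4.
And Σu^2·w = -1192, Σu·w = -212, Σw = -36.
So XᵀX·[α, β, γ]ᵀ = Xᵀw: [[1922, 342, 62]; [342, 62, 12]; [62, 12, 4]]·[α, β, γ]ᵀ = [-1192, -212, -36]ᵀ.
Solving the 3×3 system (Gaussian elimination) gives α = -2/5, β = -8/5, γ = 2.

α = -0.400, β = -1.600, γ = 2.000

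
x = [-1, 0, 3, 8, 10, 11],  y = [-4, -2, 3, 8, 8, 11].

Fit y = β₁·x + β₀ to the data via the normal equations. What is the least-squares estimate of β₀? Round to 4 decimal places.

β₀ = -1.9011

From the data, Σx·x = 295, Σx = 31, Σ1 = 6.
For Mᵀy: Σx·y = 278, Σy = 24.
Normal equations: [[295, 31]; [31, 6]]·[β₁, β₀]ᵀ = [278, 24]ᵀ.
Eliminating β₀: 6·(row 1) − 31·(row 2) gives 809·β₁ = 6·278 − 31·24 = 924, so β₁ = 924/809.
Then β₀ = (24 − 31·(924/809))/6 = -1538/809.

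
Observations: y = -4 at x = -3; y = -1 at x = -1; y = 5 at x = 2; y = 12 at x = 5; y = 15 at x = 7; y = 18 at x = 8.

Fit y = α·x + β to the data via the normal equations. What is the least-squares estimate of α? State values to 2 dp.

Sums needed: Σx·x = 152, Σx = 18, Σ1 = 6.
Moment sums: Σx·y = 332, Σy = 45.
Normal equations: [[152, 18]; [18, 6]]·[α, β]ᵀ = [332, 45]ᵀ.
det = 152·6 − 18² = 588.
α = (332·6 − 18·45)/588 = 197/98; β = (152·45 − 18·332)/588 = 72/49.

α = 2.01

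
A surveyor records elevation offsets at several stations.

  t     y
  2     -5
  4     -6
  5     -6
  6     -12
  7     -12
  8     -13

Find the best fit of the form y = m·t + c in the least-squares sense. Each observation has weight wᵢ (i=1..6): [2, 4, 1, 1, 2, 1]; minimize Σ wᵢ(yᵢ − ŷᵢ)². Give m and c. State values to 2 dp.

m = -1.54, c = -0.65

Compute the Gram sums: Σwᵢ·t·t = 295, Σwᵢ·t = 53, Σwᵢ·1 = 11.
Moment sums: Σwᵢ·t·y = -490, Σwᵢ·y = -89.
XᵀWX·[m, c]ᵀ = XᵀWy becomes [[295, 53]; [53, 11]]·[m, c]ᵀ = [-490, -89]ᵀ.
det = 295·11 − 53² = 436.
m = ((-490)·11 − 53·(-89))/436 = -673/436; c = (295·(-89) − 53·(-490))/436 = -285/436.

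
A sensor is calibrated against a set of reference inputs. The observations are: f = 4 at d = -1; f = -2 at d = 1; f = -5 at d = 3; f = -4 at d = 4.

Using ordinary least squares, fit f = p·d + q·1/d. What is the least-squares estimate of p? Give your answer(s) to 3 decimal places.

Compute the Gram sums: Σd·d = 27, Σd·1/d = 4, Σ1/d·1/d = 313/144.
Moment sums: Σd·f = -37, Σ1/d·f = -26/3.
XᵀX·[p, q]ᵀ = Xᵀf becomes [[27, 4]; [4, 313/144]]·[p, q]ᵀ = [-37, -26/3]ᵀ.
Determinant 27·(313/144) − 4² = 683/16.
p = ((-37)·(313/144) − 4·(-26/3))/(683/16) = -6589/6147; q = (27·(-26/3) − 4·(-37))/(683/16) = -1376/683.

p = -1.072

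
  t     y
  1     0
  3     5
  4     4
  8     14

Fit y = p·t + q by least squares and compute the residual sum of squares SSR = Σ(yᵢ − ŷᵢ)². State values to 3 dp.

SSR = 4.712

The normal system AᵀA·[p, q]ᵀ = Aᵀy is [[90, 16]; [16, 4]]·[p, q]ᵀ = [143, 23]ᵀ.
Eliminating q: 4·(row 1) − 16·(row 2) gives 104·p = 4·143 − 16·23 = 204, so p = 51/26.
Then q = (23 − 16·(51/26))/4 = -109/52.
Residuals: 7/52, 63/52, -7/4, 21/52; SSR = 245/52.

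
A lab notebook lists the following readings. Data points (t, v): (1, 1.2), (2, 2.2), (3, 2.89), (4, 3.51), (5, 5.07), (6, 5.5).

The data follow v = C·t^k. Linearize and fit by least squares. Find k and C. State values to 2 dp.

k = 0.85, C = 1.19

Taking logs, ln v = k·ln t + ln C, so regress ln v on ln t.
XᵀX = [[9.4099, 6.5793]; [6.5793, 6]], rhs = [9.1202, 6.6157]ᵀ  (here Σln t = 6.5793, Σ(ln t)² = 9.4099, Σln v = 6.6157, Σln t·ln v = 9.1202).
Δ = 9.4099·6 − (6.5793)² = 13.1729; k = (9.1202·6 − 6.5793·6.6157)/13.1729 = 0.84984, ln C = (9.4099·6.6157 − 6.5793·9.1202)/13.1729 = 0.17074, so C = exp(0.17074) = 1.18618.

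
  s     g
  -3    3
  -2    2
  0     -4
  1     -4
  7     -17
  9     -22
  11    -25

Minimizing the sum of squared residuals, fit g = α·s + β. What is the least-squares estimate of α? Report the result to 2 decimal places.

Compute the Gram sums: Σs·s = 265, Σs = 23, Σ1 = 7.
Moment sums: Σs·g = -609, Σg = -67.
Normal equations: [[265, 23]; [23, 7]]·[α, β]ᵀ = [-609, -67]ᵀ.
Eliminating β: 7·(row 1) − 23·(row 2) gives 1326·α = 7·(-609) − 23·(-67) = -2722, so α = -1361/663.
Then β = ((-67) − 23·(-1361/663))/7 = -1874/663.

α = -2.05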